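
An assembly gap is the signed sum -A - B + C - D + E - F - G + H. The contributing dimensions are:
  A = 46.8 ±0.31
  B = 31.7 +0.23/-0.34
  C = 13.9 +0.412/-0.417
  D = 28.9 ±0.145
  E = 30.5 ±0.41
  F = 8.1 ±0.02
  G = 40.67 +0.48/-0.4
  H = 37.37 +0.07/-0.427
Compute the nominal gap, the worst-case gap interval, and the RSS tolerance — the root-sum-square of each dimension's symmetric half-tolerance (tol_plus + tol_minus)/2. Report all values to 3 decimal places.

Stack each dimension's contribution:
  -A: nom -46.800 → Σnom=-46.800; wc +0.310/-0.310 → slack +0.310/-0.310; half-tol=0.310, Σhalf²=0.096100
  -B: nom -31.700 → Σnom=-78.500; wc +0.340/-0.230 → slack +0.650/-0.540; half-tol=0.285, Σhalf²=0.177325
  +C: nom +13.900 → Σnom=-64.600; wc +0.412/-0.417 → slack +1.062/-0.957; half-tol=0.414, Σhalf²=0.349135
  -D: nom -28.900 → Σnom=-93.500; wc +0.145/-0.145 → slack +1.207/-1.102; half-tol=0.145, Σhalf²=0.370160
  +E: nom +30.500 → Σnom=-63.000; wc +0.410/-0.410 → slack +1.617/-1.512; half-tol=0.410, Σhalf²=0.538260
  -F: nom -8.100 → Σnom=-71.100; wc +0.020/-0.020 → slack +1.637/-1.532; half-tol=0.020, Σhalf²=0.538660
  -G: nom -40.670 → Σnom=-111.770; wc +0.400/-0.480 → slack +2.037/-2.012; half-tol=0.440, Σhalf²=0.732260
  +H: nom +37.370 → Σnom=-74.400; wc +0.070/-0.427 → slack +2.107/-2.439; half-tol=0.248, Σhalf²=0.794012
Nominal = -74.400. Worst-case = [-74.400 - 2.439, -74.400 + 2.107] = [-76.839, -72.293]. RSS = √0.794012 = 0.891.

nominal=-74.400 wc=[-76.839,-72.293] rss=0.891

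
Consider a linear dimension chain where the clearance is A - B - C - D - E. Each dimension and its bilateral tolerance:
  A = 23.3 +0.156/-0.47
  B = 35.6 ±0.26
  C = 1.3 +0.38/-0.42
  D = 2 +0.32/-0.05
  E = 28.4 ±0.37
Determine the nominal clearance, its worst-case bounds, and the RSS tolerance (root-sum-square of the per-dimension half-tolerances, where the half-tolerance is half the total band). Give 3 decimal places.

nominal=-44.000 wc=[-45.800,-42.744] rss=0.705

Stack each dimension's contribution:
  +A: nom +23.300 → Σnom=23.300; wc +0.156/-0.470 → slack +0.156/-0.470; half-tol=0.313, Σhalf²=0.097969
  -B: nom -35.600 → Σnom=-12.300; wc +0.260/-0.260 → slack +0.416/-0.730; half-tol=0.260, Σhalf²=0.165569
  -C: nom -1.300 → Σnom=-13.600; wc +0.420/-0.380 → slack +0.836/-1.110; half-tol=0.400, Σhalf²=0.325569
  -D: nom -2.000 → Σnom=-15.600; wc +0.050/-0.320 → slack +0.886/-1.430; half-tol=0.185, Σhalf²=0.359794
  -E: nom -28.400 → Σnom=-44.000; wc +0.370/-0.370 → slack +1.256/-1.800; half-tol=0.370, Σhalf²=0.496694
Nominal = -44.000. Worst-case = [-44.000 - 1.800, -44.000 + 1.256] = [-45.800, -42.744]. RSS = √0.496694 = 0.705.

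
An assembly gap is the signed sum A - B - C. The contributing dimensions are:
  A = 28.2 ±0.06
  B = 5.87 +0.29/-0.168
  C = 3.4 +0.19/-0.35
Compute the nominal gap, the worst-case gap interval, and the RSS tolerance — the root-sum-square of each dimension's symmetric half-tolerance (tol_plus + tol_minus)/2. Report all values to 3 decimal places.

Stack each dimension's contribution:
  +A: nom +28.200 → Σnom=28.200; wc +0.060/-0.060 → slack +0.060/-0.060; half-tol=0.060, Σhalf²=0.003600
  -B: nom -5.870 → Σnom=22.330; wc +0.168/-0.290 → slack +0.228/-0.350; half-tol=0.229, Σhalf²=0.056041
  -C: nom -3.400 → Σnom=18.930; wc +0.350/-0.190 → slack +0.578/-0.540; half-tol=0.270, Σhalf²=0.128941
Nominal = 18.930. Worst-case = [18.930 - 0.540, 18.930 + 0.578] = [18.390, 19.508]. RSS = √0.128941 = 0.359.

nominal=18.930 wc=[18.390,19.508] rss=0.359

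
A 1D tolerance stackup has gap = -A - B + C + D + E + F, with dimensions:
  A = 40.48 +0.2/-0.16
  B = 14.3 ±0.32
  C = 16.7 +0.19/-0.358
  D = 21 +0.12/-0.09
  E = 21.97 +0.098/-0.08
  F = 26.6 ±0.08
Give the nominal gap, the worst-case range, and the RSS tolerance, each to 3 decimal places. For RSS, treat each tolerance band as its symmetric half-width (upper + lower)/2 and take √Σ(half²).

Stack each dimension's contribution:
  -A: nom -40.480 → Σnom=-40.480; wc +0.160/-0.200 → slack +0.160/-0.200; half-tol=0.180, Σhalf²=0.032400
  -B: nom -14.300 → Σnom=-54.780; wc +0.320/-0.320 → slack +0.480/-0.520; half-tol=0.320, Σhalf²=0.134800
  +C: nom +16.700 → Σnom=-38.080; wc +0.190/-0.358 → slack +0.670/-0.878; half-tol=0.274, Σhalf²=0.209876
  +D: nom +21.000 → Σnom=-17.080; wc +0.120/-0.090 → slack +0.790/-0.968; half-tol=0.105, Σhalf²=0.220901
  +E: nom +21.970 → Σnom=4.890; wc +0.098/-0.080 → slack +0.888/-1.048; half-tol=0.089, Σhalf²=0.228822
  +F: nom +26.600 → Σnom=31.490; wc +0.080/-0.080 → slack +0.968/-1.128; half-tol=0.080, Σhalf²=0.235222
Nominal = 31.490. Worst-case = [31.490 - 1.128, 31.490 + 0.968] = [30.362, 32.458]. RSS = √0.235222 = 0.485.

nominal=31.490 wc=[30.362,32.458] rss=0.485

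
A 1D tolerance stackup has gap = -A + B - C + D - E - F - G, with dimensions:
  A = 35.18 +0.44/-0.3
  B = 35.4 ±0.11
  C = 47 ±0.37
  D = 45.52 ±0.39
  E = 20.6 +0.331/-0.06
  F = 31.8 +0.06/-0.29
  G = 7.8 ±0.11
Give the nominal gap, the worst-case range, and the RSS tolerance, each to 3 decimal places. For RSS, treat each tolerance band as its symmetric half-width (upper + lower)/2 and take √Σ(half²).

nominal=-61.460 wc=[-63.271,-59.830] rss=0.720

Stack each dimension's contribution:
  -A: nom -35.180 → Σnom=-35.180; wc +0.300/-0.440 → slack +0.300/-0.440; half-tol=0.370, Σhalf²=0.136900
  +B: nom +35.400 → Σnom=0.220; wc +0.110/-0.110 → slack +0.410/-0.550; half-tol=0.110, Σhalf²=0.149000
  -C: nom -47.000 → Σnom=-46.780; wc +0.370/-0.370 → slack +0.780/-0.920; half-tol=0.370, Σhalf²=0.285900
  +D: nom +45.520 → Σnom=-1.260; wc +0.390/-0.390 → slack +1.170/-1.310; half-tol=0.390, Σhalf²=0.438000
  -E: nom -20.600 → Σnom=-21.860; wc +0.060/-0.331 → slack +1.230/-1.641; half-tol=0.196, Σhalf²=0.476220
  -F: nom -31.800 → Σnom=-53.660; wc +0.290/-0.060 → slack +1.520/-1.701; half-tol=0.175, Σhalf²=0.506845
  -G: nom -7.800 → Σnom=-61.460; wc +0.110/-0.110 → slack +1.630/-1.811; half-tol=0.110, Σhalf²=0.518945
Nominal = -61.460. Worst-case = [-61.460 - 1.811, -61.460 + 1.630] = [-63.271, -59.830]. RSS = √0.518945 = 0.720.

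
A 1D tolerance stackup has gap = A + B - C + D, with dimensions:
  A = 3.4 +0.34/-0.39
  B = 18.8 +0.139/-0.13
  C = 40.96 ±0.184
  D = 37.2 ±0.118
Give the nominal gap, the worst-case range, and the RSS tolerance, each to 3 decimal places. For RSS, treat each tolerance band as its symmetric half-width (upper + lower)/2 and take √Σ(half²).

nominal=18.440 wc=[17.618,19.221] rss=0.446

Stack each dimension's contribution:
  +A: nom +3.400 → Σnom=3.400; wc +0.340/-0.390 → slack +0.340/-0.390; half-tol=0.365, Σhalf²=0.133225
  +B: nom +18.800 → Σnom=22.200; wc +0.139/-0.130 → slack +0.479/-0.520; half-tol=0.135, Σhalf²=0.151315
  -C: nom -40.960 → Σnom=-18.760; wc +0.184/-0.184 → slack +0.663/-0.704; half-tol=0.184, Σhalf²=0.185171
  +D: nom +37.200 → Σnom=18.440; wc +0.118/-0.118 → slack +0.781/-0.822; half-tol=0.118, Σhalf²=0.199095
Nominal = 18.440. Worst-case = [18.440 - 0.822, 18.440 + 0.781] = [17.618, 19.221]. RSS = √0.199095 = 0.446.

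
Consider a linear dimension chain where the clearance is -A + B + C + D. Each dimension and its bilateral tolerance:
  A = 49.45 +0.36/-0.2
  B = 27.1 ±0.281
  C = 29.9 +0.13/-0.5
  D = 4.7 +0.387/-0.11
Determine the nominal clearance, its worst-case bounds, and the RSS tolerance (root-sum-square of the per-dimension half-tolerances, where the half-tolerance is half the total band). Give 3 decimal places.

Stack each dimension's contribution:
  -A: nom -49.450 → Σnom=-49.450; wc +0.200/-0.360 → slack +0.200/-0.360; half-tol=0.280, Σhalf²=0.078400
  +B: nom +27.100 → Σnom=-22.350; wc +0.281/-0.281 → slack +0.481/-0.641; half-tol=0.281, Σhalf²=0.157361
  +C: nom +29.900 → Σnom=7.550; wc +0.130/-0.500 → slack +0.611/-1.141; half-tol=0.315, Σhalf²=0.256586
  +D: nom +4.700 → Σnom=12.250; wc +0.387/-0.110 → slack +0.998/-1.251; half-tol=0.248, Σhalf²=0.318338
Nominal = 12.250. Worst-case = [12.250 - 1.251, 12.250 + 0.998] = [10.999, 13.248]. RSS = √0.318338 = 0.564.

nominal=12.250 wc=[10.999,13.248] rss=0.564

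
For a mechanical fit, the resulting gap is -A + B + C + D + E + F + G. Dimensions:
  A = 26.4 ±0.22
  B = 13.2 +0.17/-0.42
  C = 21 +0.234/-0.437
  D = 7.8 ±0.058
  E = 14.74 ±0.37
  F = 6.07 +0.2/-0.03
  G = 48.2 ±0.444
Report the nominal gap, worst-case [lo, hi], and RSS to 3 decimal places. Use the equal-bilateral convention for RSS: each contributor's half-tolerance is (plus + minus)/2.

nominal=84.610 wc=[82.631,86.306] rss=0.774

Stack each dimension's contribution:
  -A: nom -26.400 → Σnom=-26.400; wc +0.220/-0.220 → slack +0.220/-0.220; half-tol=0.220, Σhalf²=0.048400
  +B: nom +13.200 → Σnom=-13.200; wc +0.170/-0.420 → slack +0.390/-0.640; half-tol=0.295, Σhalf²=0.135425
  +C: nom +21.000 → Σnom=7.800; wc +0.234/-0.437 → slack +0.624/-1.077; half-tol=0.336, Σhalf²=0.247985
  +D: nom +7.800 → Σnom=15.600; wc +0.058/-0.058 → slack +0.682/-1.135; half-tol=0.058, Σhalf²=0.251349
  +E: nom +14.740 → Σnom=30.340; wc +0.370/-0.370 → slack +1.052/-1.505; half-tol=0.370, Σhalf²=0.388249
  +F: nom +6.070 → Σnom=36.410; wc +0.200/-0.030 → slack +1.252/-1.535; half-tol=0.115, Σhalf²=0.401474
  +G: nom +48.200 → Σnom=84.610; wc +0.444/-0.444 → slack +1.696/-1.979; half-tol=0.444, Σhalf²=0.598610
Nominal = 84.610. Worst-case = [84.610 - 1.979, 84.610 + 1.696] = [82.631, 86.306]. RSS = √0.598610 = 0.774.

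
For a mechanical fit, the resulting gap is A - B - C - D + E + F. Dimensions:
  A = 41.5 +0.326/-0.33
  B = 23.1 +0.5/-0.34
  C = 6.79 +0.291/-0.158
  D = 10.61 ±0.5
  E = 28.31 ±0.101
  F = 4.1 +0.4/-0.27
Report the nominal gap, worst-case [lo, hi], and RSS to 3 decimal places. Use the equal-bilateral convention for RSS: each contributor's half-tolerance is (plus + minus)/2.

Stack each dimension's contribution:
  +A: nom +41.500 → Σnom=41.500; wc +0.326/-0.330 → slack +0.326/-0.330; half-tol=0.328, Σhalf²=0.107584
  -B: nom -23.100 → Σnom=18.400; wc +0.340/-0.500 → slack +0.666/-0.830; half-tol=0.420, Σhalf²=0.283984
  -C: nom -6.790 → Σnom=11.610; wc +0.158/-0.291 → slack +0.824/-1.121; half-tol=0.224, Σhalf²=0.334384
  -D: nom -10.610 → Σnom=1.000; wc +0.500/-0.500 → slack +1.324/-1.621; half-tol=0.500, Σhalf²=0.584384
  +E: nom +28.310 → Σnom=29.310; wc +0.101/-0.101 → slack +1.425/-1.722; half-tol=0.101, Σhalf²=0.594585
  +F: nom +4.100 → Σnom=33.410; wc +0.400/-0.270 → slack +1.825/-1.992; half-tol=0.335, Σhalf²=0.706810
Nominal = 33.410. Worst-case = [33.410 - 1.992, 33.410 + 1.825] = [31.418, 35.235]. RSS = √0.706810 = 0.841.

nominal=33.410 wc=[31.418,35.235] rss=0.841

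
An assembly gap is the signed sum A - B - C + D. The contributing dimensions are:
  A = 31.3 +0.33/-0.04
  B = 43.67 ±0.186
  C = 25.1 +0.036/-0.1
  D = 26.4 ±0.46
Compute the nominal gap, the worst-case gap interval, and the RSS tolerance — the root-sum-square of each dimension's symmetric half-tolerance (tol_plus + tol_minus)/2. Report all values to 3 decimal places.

nominal=-11.070 wc=[-11.792,-9.994] rss=0.534

Stack each dimension's contribution:
  +A: nom +31.300 → Σnom=31.300; wc +0.330/-0.040 → slack +0.330/-0.040; half-tol=0.185, Σhalf²=0.034225
  -B: nom -43.670 → Σnom=-12.370; wc +0.186/-0.186 → slack +0.516/-0.226; half-tol=0.186, Σhalf²=0.068821
  -C: nom -25.100 → Σnom=-37.470; wc +0.100/-0.036 → slack +0.616/-0.262; half-tol=0.068, Σhalf²=0.073445
  +D: nom +26.400 → Σnom=-11.070; wc +0.460/-0.460 → slack +1.076/-0.722; half-tol=0.460, Σhalf²=0.285045
Nominal = -11.070. Worst-case = [-11.070 - 0.722, -11.070 + 1.076] = [-11.792, -9.994]. RSS = √0.285045 = 0.534.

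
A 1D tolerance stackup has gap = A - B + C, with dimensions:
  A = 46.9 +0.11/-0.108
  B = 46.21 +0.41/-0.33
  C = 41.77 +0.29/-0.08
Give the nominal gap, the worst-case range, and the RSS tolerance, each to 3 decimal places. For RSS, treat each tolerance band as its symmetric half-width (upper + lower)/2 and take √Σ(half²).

nominal=42.460 wc=[41.862,43.190] rss=0.428

Stack each dimension's contribution:
  +A: nom +46.900 → Σnom=46.900; wc +0.110/-0.108 → slack +0.110/-0.108; half-tol=0.109, Σhalf²=0.011881
  -B: nom -46.210 → Σnom=0.690; wc +0.330/-0.410 → slack +0.440/-0.518; half-tol=0.370, Σhalf²=0.148781
  +C: nom +41.770 → Σnom=42.460; wc +0.290/-0.080 → slack +0.730/-0.598; half-tol=0.185, Σhalf²=0.183006
Nominal = 42.460. Worst-case = [42.460 - 0.598, 42.460 + 0.730] = [41.862, 43.190]. RSS = √0.183006 = 0.428.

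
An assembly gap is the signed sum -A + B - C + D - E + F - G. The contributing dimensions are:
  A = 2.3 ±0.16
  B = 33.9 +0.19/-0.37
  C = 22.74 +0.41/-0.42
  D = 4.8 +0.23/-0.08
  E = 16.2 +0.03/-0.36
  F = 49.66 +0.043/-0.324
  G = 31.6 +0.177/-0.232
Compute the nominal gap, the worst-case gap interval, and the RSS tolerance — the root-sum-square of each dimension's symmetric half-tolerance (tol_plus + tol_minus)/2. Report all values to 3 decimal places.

nominal=15.520 wc=[13.969,17.155] rss=0.643

Stack each dimension's contribution:
  -A: nom -2.300 → Σnom=-2.300; wc +0.160/-0.160 → slack +0.160/-0.160; half-tol=0.160, Σhalf²=0.025600
  +B: nom +33.900 → Σnom=31.600; wc +0.190/-0.370 → slack +0.350/-0.530; half-tol=0.280, Σhalf²=0.104000
  -C: nom -22.740 → Σnom=8.860; wc +0.420/-0.410 → slack +0.770/-0.940; half-tol=0.415, Σhalf²=0.276225
  +D: nom +4.800 → Σnom=13.660; wc +0.230/-0.080 → slack +1.000/-1.020; half-tol=0.155, Σhalf²=0.300250
  -E: nom -16.200 → Σnom=-2.540; wc +0.360/-0.030 → slack +1.360/-1.050; half-tol=0.195, Σhalf²=0.338275
  +F: nom +49.660 → Σnom=47.120; wc +0.043/-0.324 → slack +1.403/-1.374; half-tol=0.183, Σhalf²=0.371947
  -G: nom -31.600 → Σnom=15.520; wc +0.232/-0.177 → slack +1.635/-1.551; half-tol=0.205, Σhalf²=0.413768
Nominal = 15.520. Worst-case = [15.520 - 1.551, 15.520 + 1.635] = [13.969, 17.155]. RSS = √0.413768 = 0.643.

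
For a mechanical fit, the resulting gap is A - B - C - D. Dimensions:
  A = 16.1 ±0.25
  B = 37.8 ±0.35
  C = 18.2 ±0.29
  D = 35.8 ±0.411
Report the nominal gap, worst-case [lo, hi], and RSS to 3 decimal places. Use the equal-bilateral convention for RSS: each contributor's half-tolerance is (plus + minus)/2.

Stack each dimension's contribution:
  +A: nom +16.100 → Σnom=16.100; wc +0.250/-0.250 → slack +0.250/-0.250; half-tol=0.250, Σhalf²=0.062500
  -B: nom -37.800 → Σnom=-21.700; wc +0.350/-0.350 → slack +0.600/-0.600; half-tol=0.350, Σhalf²=0.185000
  -C: nom -18.200 → Σnom=-39.900; wc +0.290/-0.290 → slack +0.890/-0.890; half-tol=0.290, Σhalf²=0.269100
  -D: nom -35.800 → Σnom=-75.700; wc +0.411/-0.411 → slack +1.301/-1.301; half-tol=0.411, Σhalf²=0.438021
Nominal = -75.700. Worst-case = [-75.700 - 1.301, -75.700 + 1.301] = [-77.001, -74.399]. RSS = √0.438021 = 0.662.

nominal=-75.700 wc=[-77.001,-74.399] rss=0.662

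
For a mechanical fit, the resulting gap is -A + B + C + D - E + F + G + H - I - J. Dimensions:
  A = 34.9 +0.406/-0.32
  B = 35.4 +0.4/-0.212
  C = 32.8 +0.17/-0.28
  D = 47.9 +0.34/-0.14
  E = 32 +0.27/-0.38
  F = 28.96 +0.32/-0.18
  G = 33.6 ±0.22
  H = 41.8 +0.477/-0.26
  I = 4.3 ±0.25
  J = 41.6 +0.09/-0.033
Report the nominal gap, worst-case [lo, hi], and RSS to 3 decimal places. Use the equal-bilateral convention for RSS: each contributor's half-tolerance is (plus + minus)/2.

Stack each dimension's contribution:
  -A: nom -34.900 → Σnom=-34.900; wc +0.320/-0.406 → slack +0.320/-0.406; half-tol=0.363, Σhalf²=0.131769
  +B: nom +35.400 → Σnom=0.500; wc +0.400/-0.212 → slack +0.720/-0.618; half-tol=0.306, Σhalf²=0.225405
  +C: nom +32.800 → Σnom=33.300; wc +0.170/-0.280 → slack +0.890/-0.898; half-tol=0.225, Σhalf²=0.276030
  +D: nom +47.900 → Σnom=81.200; wc +0.340/-0.140 → slack +1.230/-1.038; half-tol=0.240, Σhalf²=0.333630
  -E: nom -32.000 → Σnom=49.200; wc +0.380/-0.270 → slack +1.610/-1.308; half-tol=0.325, Σhalf²=0.439255
  +F: nom +28.960 → Σnom=78.160; wc +0.320/-0.180 → slack +1.930/-1.488; half-tol=0.250, Σhalf²=0.501755
  +G: nom +33.600 → Σnom=111.760; wc +0.220/-0.220 → slack +2.150/-1.708; half-tol=0.220, Σhalf²=0.550155
  +H: nom +41.800 → Σnom=153.560; wc +0.477/-0.260 → slack +2.627/-1.968; half-tol=0.368, Σhalf²=0.685947
  -I: nom -4.300 → Σnom=149.260; wc +0.250/-0.250 → slack +2.877/-2.218; half-tol=0.250, Σhalf²=0.748447
  -J: nom -41.600 → Σnom=107.660; wc +0.033/-0.090 → slack +2.910/-2.308; half-tol=0.061, Σhalf²=0.752229
Nominal = 107.660. Worst-case = [107.660 - 2.308, 107.660 + 2.910] = [105.352, 110.570]. RSS = √0.752229 = 0.867.

nominal=107.660 wc=[105.352,110.570] rss=0.867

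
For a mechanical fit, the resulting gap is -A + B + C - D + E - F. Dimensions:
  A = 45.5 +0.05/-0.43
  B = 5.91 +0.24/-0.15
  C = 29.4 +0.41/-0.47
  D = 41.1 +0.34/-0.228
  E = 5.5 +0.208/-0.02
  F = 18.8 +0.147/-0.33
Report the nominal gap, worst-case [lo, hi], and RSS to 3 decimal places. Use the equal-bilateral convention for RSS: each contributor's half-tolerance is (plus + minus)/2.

Stack each dimension's contribution:
  -A: nom -45.500 → Σnom=-45.500; wc +0.430/-0.050 → slack +0.430/-0.050; half-tol=0.240, Σhalf²=0.057600
  +B: nom +5.910 → Σnom=-39.590; wc +0.240/-0.150 → slack +0.670/-0.200; half-tol=0.195, Σhalf²=0.095625
  +C: nom +29.400 → Σnom=-10.190; wc +0.410/-0.470 → slack +1.080/-0.670; half-tol=0.440, Σhalf²=0.289225
  -D: nom -41.100 → Σnom=-51.290; wc +0.228/-0.340 → slack +1.308/-1.010; half-tol=0.284, Σhalf²=0.369881
  +E: nom +5.500 → Σnom=-45.790; wc +0.208/-0.020 → slack +1.516/-1.030; half-tol=0.114, Σhalf²=0.382877
  -F: nom -18.800 → Σnom=-64.590; wc +0.330/-0.147 → slack +1.846/-1.177; half-tol=0.238, Σhalf²=0.439759
Nominal = -64.590. Worst-case = [-64.590 - 1.177, -64.590 + 1.846] = [-65.767, -62.744]. RSS = √0.439759 = 0.663.

nominal=-64.590 wc=[-65.767,-62.744] rss=0.663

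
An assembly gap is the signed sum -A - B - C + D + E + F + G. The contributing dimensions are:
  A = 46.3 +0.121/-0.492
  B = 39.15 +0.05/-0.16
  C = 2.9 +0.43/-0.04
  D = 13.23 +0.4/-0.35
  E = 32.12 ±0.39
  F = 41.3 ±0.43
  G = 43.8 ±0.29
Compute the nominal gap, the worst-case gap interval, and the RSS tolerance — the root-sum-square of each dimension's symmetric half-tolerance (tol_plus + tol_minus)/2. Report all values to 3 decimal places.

nominal=42.100 wc=[40.039,44.302] rss=0.850

Stack each dimension's contribution:
  -A: nom -46.300 → Σnom=-46.300; wc +0.492/-0.121 → slack +0.492/-0.121; half-tol=0.306, Σhalf²=0.093942
  -B: nom -39.150 → Σnom=-85.450; wc +0.160/-0.050 → slack +0.652/-0.171; half-tol=0.105, Σhalf²=0.104967
  -C: nom -2.900 → Σnom=-88.350; wc +0.040/-0.430 → slack +0.692/-0.601; half-tol=0.235, Σhalf²=0.160192
  +D: nom +13.230 → Σnom=-75.120; wc +0.400/-0.350 → slack +1.092/-0.951; half-tol=0.375, Σhalf²=0.300817
  +E: nom +32.120 → Σnom=-43.000; wc +0.390/-0.390 → slack +1.482/-1.341; half-tol=0.390, Σhalf²=0.452917
  +F: nom +41.300 → Σnom=-1.700; wc +0.430/-0.430 → slack +1.912/-1.771; half-tol=0.430, Σhalf²=0.637817
  +G: nom +43.800 → Σnom=42.100; wc +0.290/-0.290 → slack +2.202/-2.061; half-tol=0.290, Σhalf²=0.721917
Nominal = 42.100. Worst-case = [42.100 - 2.061, 42.100 + 2.202] = [40.039, 44.302]. RSS = √0.721917 = 0.850.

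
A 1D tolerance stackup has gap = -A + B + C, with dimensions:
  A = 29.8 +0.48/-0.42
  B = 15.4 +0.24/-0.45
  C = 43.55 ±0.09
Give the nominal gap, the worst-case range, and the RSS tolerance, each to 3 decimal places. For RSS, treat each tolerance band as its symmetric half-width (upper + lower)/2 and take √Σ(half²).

nominal=29.150 wc=[28.130,29.900] rss=0.574

Stack each dimension's contribution:
  -A: nom -29.800 → Σnom=-29.800; wc +0.420/-0.480 → slack +0.420/-0.480; half-tol=0.450, Σhalf²=0.202500
  +B: nom +15.400 → Σnom=-14.400; wc +0.240/-0.450 → slack +0.660/-0.930; half-tol=0.345, Σhalf²=0.321525
  +C: nom +43.550 → Σnom=29.150; wc +0.090/-0.090 → slack +0.750/-1.020; half-tol=0.090, Σhalf²=0.329625
Nominal = 29.150. Worst-case = [29.150 - 1.020, 29.150 + 0.750] = [28.130, 29.900]. RSS = √0.329625 = 0.574.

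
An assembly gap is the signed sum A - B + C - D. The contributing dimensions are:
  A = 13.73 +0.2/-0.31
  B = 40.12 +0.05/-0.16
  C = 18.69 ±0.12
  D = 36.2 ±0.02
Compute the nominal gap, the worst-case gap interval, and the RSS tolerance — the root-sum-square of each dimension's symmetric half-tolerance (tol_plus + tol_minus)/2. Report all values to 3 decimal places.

nominal=-43.900 wc=[-44.400,-43.400] rss=0.301

Stack each dimension's contribution:
  +A: nom +13.730 → Σnom=13.730; wc +0.200/-0.310 → slack +0.200/-0.310; half-tol=0.255, Σhalf²=0.065025
  -B: nom -40.120 → Σnom=-26.390; wc +0.160/-0.050 → slack +0.360/-0.360; half-tol=0.105, Σhalf²=0.076050
  +C: nom +18.690 → Σnom=-7.700; wc +0.120/-0.120 → slack +0.480/-0.480; half-tol=0.120, Σhalf²=0.090450
  -D: nom -36.200 → Σnom=-43.900; wc +0.020/-0.020 → slack +0.500/-0.500; half-tol=0.020, Σhalf²=0.090850
Nominal = -43.900. Worst-case = [-43.900 - 0.500, -43.900 + 0.500] = [-44.400, -43.400]. RSS = √0.090850 = 0.301.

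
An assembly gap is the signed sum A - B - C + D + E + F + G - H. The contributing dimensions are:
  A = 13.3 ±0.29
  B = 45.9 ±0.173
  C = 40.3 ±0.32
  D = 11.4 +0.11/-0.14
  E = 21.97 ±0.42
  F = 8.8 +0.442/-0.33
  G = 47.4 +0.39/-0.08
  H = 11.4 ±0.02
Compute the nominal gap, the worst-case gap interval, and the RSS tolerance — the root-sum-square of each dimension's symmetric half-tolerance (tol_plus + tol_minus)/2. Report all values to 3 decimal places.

nominal=5.270 wc=[3.497,7.435] rss=0.783

Stack each dimension's contribution:
  +A: nom +13.300 → Σnom=13.300; wc +0.290/-0.290 → slack +0.290/-0.290; half-tol=0.290, Σhalf²=0.084100
  -B: nom -45.900 → Σnom=-32.600; wc +0.173/-0.173 → slack +0.463/-0.463; half-tol=0.173, Σhalf²=0.114029
  -C: nom -40.300 → Σnom=-72.900; wc +0.320/-0.320 → slack +0.783/-0.783; half-tol=0.320, Σhalf²=0.216429
  +D: nom +11.400 → Σnom=-61.500; wc +0.110/-0.140 → slack +0.893/-0.923; half-tol=0.125, Σhalf²=0.232054
  +E: nom +21.970 → Σnom=-39.530; wc +0.420/-0.420 → slack +1.313/-1.343; half-tol=0.420, Σhalf²=0.408454
  +F: nom +8.800 → Σnom=-30.730; wc +0.442/-0.330 → slack +1.755/-1.673; half-tol=0.386, Σhalf²=0.557450
  +G: nom +47.400 → Σnom=16.670; wc +0.390/-0.080 → slack +2.145/-1.753; half-tol=0.235, Σhalf²=0.612675
  -H: nom -11.400 → Σnom=5.270; wc +0.020/-0.020 → slack +2.165/-1.773; half-tol=0.020, Σhalf²=0.613075
Nominal = 5.270. Worst-case = [5.270 - 1.773, 5.270 + 2.165] = [3.497, 7.435]. RSS = √0.613075 = 0.783.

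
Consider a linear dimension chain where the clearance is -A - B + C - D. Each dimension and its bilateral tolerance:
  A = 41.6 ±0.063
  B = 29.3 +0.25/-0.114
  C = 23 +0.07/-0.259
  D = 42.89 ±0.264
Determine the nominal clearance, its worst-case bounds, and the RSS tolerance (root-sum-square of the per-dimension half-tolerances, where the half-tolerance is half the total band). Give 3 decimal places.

nominal=-90.790 wc=[-91.626,-90.279] rss=0.366

Stack each dimension's contribution:
  -A: nom -41.600 → Σnom=-41.600; wc +0.063/-0.063 → slack +0.063/-0.063; half-tol=0.063, Σhalf²=0.003969
  -B: nom -29.300 → Σnom=-70.900; wc +0.114/-0.250 → slack +0.177/-0.313; half-tol=0.182, Σhalf²=0.037093
  +C: nom +23.000 → Σnom=-47.900; wc +0.070/-0.259 → slack +0.247/-0.572; half-tol=0.165, Σhalf²=0.064153
  -D: nom -42.890 → Σnom=-90.790; wc +0.264/-0.264 → slack +0.511/-0.836; half-tol=0.264, Σhalf²=0.133849
Nominal = -90.790. Worst-case = [-90.790 - 0.836, -90.790 + 0.511] = [-91.626, -90.279]. RSS = √0.133849 = 0.366.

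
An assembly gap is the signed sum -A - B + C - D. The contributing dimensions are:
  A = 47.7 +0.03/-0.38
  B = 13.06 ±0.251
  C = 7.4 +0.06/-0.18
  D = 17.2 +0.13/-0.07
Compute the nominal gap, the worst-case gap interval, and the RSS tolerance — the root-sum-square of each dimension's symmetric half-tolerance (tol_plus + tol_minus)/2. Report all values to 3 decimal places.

nominal=-70.560 wc=[-71.151,-69.799] rss=0.360

Stack each dimension's contribution:
  -A: nom -47.700 → Σnom=-47.700; wc +0.380/-0.030 → slack +0.380/-0.030; half-tol=0.205, Σhalf²=0.042025
  -B: nom -13.060 → Σnom=-60.760; wc +0.251/-0.251 → slack +0.631/-0.281; half-tol=0.251, Σhalf²=0.105026
  +C: nom +7.400 → Σnom=-53.360; wc +0.060/-0.180 → slack +0.691/-0.461; half-tol=0.120, Σhalf²=0.119426
  -D: nom -17.200 → Σnom=-70.560; wc +0.070/-0.130 → slack +0.761/-0.591; half-tol=0.100, Σhalf²=0.129426
Nominal = -70.560. Worst-case = [-70.560 - 0.591, -70.560 + 0.761] = [-71.151, -69.799]. RSS = √0.129426 = 0.360.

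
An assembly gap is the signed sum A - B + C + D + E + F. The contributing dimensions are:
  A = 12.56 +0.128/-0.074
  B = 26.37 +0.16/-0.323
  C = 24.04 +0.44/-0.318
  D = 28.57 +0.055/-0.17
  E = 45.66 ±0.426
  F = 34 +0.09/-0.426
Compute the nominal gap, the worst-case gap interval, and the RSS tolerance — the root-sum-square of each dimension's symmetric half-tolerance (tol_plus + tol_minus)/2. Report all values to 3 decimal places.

nominal=118.460 wc=[116.886,119.922] rss=0.688

Stack each dimension's contribution:
  +A: nom +12.560 → Σnom=12.560; wc +0.128/-0.074 → slack +0.128/-0.074; half-tol=0.101, Σhalf²=0.010201
  -B: nom -26.370 → Σnom=-13.810; wc +0.323/-0.160 → slack +0.451/-0.234; half-tol=0.241, Σhalf²=0.068523
  +C: nom +24.040 → Σnom=10.230; wc +0.440/-0.318 → slack +0.891/-0.552; half-tol=0.379, Σhalf²=0.212164
  +D: nom +28.570 → Σnom=38.800; wc +0.055/-0.170 → slack +0.946/-0.722; half-tol=0.113, Σhalf²=0.224821
  +E: nom +45.660 → Σnom=84.460; wc +0.426/-0.426 → slack +1.372/-1.148; half-tol=0.426, Σhalf²=0.406297
  +F: nom +34.000 → Σnom=118.460; wc +0.090/-0.426 → slack +1.462/-1.574; half-tol=0.258, Σhalf²=0.472861
Nominal = 118.460. Worst-case = [118.460 - 1.574, 118.460 + 1.462] = [116.886, 119.922]. RSS = √0.472861 = 0.688.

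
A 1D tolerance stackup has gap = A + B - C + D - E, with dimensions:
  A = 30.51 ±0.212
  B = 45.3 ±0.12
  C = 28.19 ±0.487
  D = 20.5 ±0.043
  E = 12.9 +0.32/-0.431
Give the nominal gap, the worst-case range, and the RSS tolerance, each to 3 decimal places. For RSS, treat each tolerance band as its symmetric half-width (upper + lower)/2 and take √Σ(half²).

nominal=55.220 wc=[54.038,56.513] rss=0.663

Stack each dimension's contribution:
  +A: nom +30.510 → Σnom=30.510; wc +0.212/-0.212 → slack +0.212/-0.212; half-tol=0.212, Σhalf²=0.044944
  +B: nom +45.300 → Σnom=75.810; wc +0.120/-0.120 → slack +0.332/-0.332; half-tol=0.120, Σhalf²=0.059344
  -C: nom -28.190 → Σnom=47.620; wc +0.487/-0.487 → slack +0.819/-0.819; half-tol=0.487, Σhalf²=0.296513
  +D: nom +20.500 → Σnom=68.120; wc +0.043/-0.043 → slack +0.862/-0.862; half-tol=0.043, Σhalf²=0.298362
  -E: nom -12.900 → Σnom=55.220; wc +0.431/-0.320 → slack +1.293/-1.182; half-tol=0.376, Σhalf²=0.439362
Nominal = 55.220. Worst-case = [55.220 - 1.182, 55.220 + 1.293] = [54.038, 56.513]. RSS = √0.439362 = 0.663.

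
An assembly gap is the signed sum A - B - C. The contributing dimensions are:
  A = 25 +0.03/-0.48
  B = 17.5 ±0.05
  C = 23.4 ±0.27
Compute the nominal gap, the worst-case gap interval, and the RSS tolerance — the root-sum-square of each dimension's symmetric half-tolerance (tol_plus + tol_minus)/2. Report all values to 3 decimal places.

Stack each dimension's contribution:
  +A: nom +25.000 → Σnom=25.000; wc +0.030/-0.480 → slack +0.030/-0.480; half-tol=0.255, Σhalf²=0.065025
  -B: nom -17.500 → Σnom=7.500; wc +0.050/-0.050 → slack +0.080/-0.530; half-tol=0.050, Σhalf²=0.067525
  -C: nom -23.400 → Σnom=-15.900; wc +0.270/-0.270 → slack +0.350/-0.800; half-tol=0.270, Σhalf²=0.140425
Nominal = -15.900. Worst-case = [-15.900 - 0.800, -15.900 + 0.350] = [-16.700, -15.550]. RSS = √0.140425 = 0.375.

nominal=-15.900 wc=[-16.700,-15.550] rss=0.375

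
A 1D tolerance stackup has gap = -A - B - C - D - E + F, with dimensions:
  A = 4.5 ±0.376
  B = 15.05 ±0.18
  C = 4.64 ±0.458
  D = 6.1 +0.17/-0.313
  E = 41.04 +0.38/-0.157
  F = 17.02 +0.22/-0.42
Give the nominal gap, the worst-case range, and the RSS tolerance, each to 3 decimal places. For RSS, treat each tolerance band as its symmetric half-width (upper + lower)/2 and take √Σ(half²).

Stack each dimension's contribution:
  -A: nom -4.500 → Σnom=-4.500; wc +0.376/-0.376 → slack +0.376/-0.376; half-tol=0.376, Σhalf²=0.141376
  -B: nom -15.050 → Σnom=-19.550; wc +0.180/-0.180 → slack +0.556/-0.556; half-tol=0.180, Σhalf²=0.173776
  -C: nom -4.640 → Σnom=-24.190; wc +0.458/-0.458 → slack +1.014/-1.014; half-tol=0.458, Σhalf²=0.383540
  -D: nom -6.100 → Σnom=-30.290; wc +0.313/-0.170 → slack +1.327/-1.184; half-tol=0.241, Σhalf²=0.441862
  -E: nom -41.040 → Σnom=-71.330; wc +0.157/-0.380 → slack +1.484/-1.564; half-tol=0.269, Σhalf²=0.513954
  +F: nom +17.020 → Σnom=-54.310; wc +0.220/-0.420 → slack +1.704/-1.984; half-tol=0.320, Σhalf²=0.616355
Nominal = -54.310. Worst-case = [-54.310 - 1.984, -54.310 + 1.704] = [-56.294, -52.606]. RSS = √0.616355 = 0.785.

nominal=-54.310 wc=[-56.294,-52.606] rss=0.785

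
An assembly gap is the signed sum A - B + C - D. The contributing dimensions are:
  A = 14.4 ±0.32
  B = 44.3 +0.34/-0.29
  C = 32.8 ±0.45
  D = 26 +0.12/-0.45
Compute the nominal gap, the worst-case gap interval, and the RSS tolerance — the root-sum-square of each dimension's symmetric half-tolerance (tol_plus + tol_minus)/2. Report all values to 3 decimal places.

nominal=-23.100 wc=[-24.330,-21.590] rss=0.697

Stack each dimension's contribution:
  +A: nom +14.400 → Σnom=14.400; wc +0.320/-0.320 → slack +0.320/-0.320; half-tol=0.320, Σhalf²=0.102400
  -B: nom -44.300 → Σnom=-29.900; wc +0.290/-0.340 → slack +0.610/-0.660; half-tol=0.315, Σhalf²=0.201625
  +C: nom +32.800 → Σnom=2.900; wc +0.450/-0.450 → slack +1.060/-1.110; half-tol=0.450, Σhalf²=0.404125
  -D: nom -26.000 → Σnom=-23.100; wc +0.450/-0.120 → slack +1.510/-1.230; half-tol=0.285, Σhalf²=0.485350
Nominal = -23.100. Worst-case = [-23.100 - 1.230, -23.100 + 1.510] = [-24.330, -21.590]. RSS = √0.485350 = 0.697.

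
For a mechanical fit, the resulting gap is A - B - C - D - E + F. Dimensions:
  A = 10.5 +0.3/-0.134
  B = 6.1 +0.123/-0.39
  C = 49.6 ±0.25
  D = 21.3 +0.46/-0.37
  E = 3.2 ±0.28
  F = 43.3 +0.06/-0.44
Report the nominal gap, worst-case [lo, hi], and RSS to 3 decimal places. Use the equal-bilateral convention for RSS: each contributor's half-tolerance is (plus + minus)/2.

Stack each dimension's contribution:
  +A: nom +10.500 → Σnom=10.500; wc +0.300/-0.134 → slack +0.300/-0.134; half-tol=0.217, Σhalf²=0.047089
  -B: nom -6.100 → Σnom=4.400; wc +0.390/-0.123 → slack +0.690/-0.257; half-tol=0.257, Σhalf²=0.112881
  -C: nom -49.600 → Σnom=-45.200; wc +0.250/-0.250 → slack +0.940/-0.507; half-tol=0.250, Σhalf²=0.175381
  -D: nom -21.300 → Σnom=-66.500; wc +0.370/-0.460 → slack +1.310/-0.967; half-tol=0.415, Σhalf²=0.347606
  -E: nom -3.200 → Σnom=-69.700; wc +0.280/-0.280 → slack +1.590/-1.247; half-tol=0.280, Σhalf²=0.426006
  +F: nom +43.300 → Σnom=-26.400; wc +0.060/-0.440 → slack +1.650/-1.687; half-tol=0.250, Σhalf²=0.488506
Nominal = -26.400. Worst-case = [-26.400 - 1.687, -26.400 + 1.650] = [-28.087, -24.750]. RSS = √0.488506 = 0.699.

nominal=-26.400 wc=[-28.087,-24.750] rss=0.699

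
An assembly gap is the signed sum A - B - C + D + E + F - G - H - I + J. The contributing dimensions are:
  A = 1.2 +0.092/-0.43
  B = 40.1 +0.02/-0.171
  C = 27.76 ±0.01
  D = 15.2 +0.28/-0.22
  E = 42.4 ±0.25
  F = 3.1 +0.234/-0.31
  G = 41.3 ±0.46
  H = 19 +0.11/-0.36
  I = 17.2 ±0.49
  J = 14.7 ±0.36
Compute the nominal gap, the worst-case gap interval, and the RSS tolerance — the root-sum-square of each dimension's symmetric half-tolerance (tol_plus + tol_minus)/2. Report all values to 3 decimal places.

nominal=-68.760 wc=[-71.420,-66.053] rss=0.955

Stack each dimension's contribution:
  +A: nom +1.200 → Σnom=1.200; wc +0.092/-0.430 → slack +0.092/-0.430; half-tol=0.261, Σhalf²=0.068121
  -B: nom -40.100 → Σnom=-38.900; wc +0.171/-0.020 → slack +0.263/-0.450; half-tol=0.096, Σhalf²=0.077241
  -C: nom -27.760 → Σnom=-66.660; wc +0.010/-0.010 → slack +0.273/-0.460; half-tol=0.010, Σhalf²=0.077341
  +D: nom +15.200 → Σnom=-51.460; wc +0.280/-0.220 → slack +0.553/-0.680; half-tol=0.250, Σhalf²=0.139841
  +E: nom +42.400 → Σnom=-9.060; wc +0.250/-0.250 → slack +0.803/-0.930; half-tol=0.250, Σhalf²=0.202341
  +F: nom +3.100 → Σnom=-5.960; wc +0.234/-0.310 → slack +1.037/-1.240; half-tol=0.272, Σhalf²=0.276325
  -G: nom -41.300 → Σnom=-47.260; wc +0.460/-0.460 → slack +1.497/-1.700; half-tol=0.460, Σhalf²=0.487925
  -H: nom -19.000 → Σnom=-66.260; wc +0.360/-0.110 → slack +1.857/-1.810; half-tol=0.235, Σhalf²=0.543150
  -I: nom -17.200 → Σnom=-83.460; wc +0.490/-0.490 → slack +2.347/-2.300; half-tol=0.490, Σhalf²=0.783250
  +J: nom +14.700 → Σnom=-68.760; wc +0.360/-0.360 → slack +2.707/-2.660; half-tol=0.360, Σhalf²=0.912850
Nominal = -68.760. Worst-case = [-68.760 - 2.660, -68.760 + 2.707] = [-71.420, -66.053]. RSS = √0.912850 = 0.955.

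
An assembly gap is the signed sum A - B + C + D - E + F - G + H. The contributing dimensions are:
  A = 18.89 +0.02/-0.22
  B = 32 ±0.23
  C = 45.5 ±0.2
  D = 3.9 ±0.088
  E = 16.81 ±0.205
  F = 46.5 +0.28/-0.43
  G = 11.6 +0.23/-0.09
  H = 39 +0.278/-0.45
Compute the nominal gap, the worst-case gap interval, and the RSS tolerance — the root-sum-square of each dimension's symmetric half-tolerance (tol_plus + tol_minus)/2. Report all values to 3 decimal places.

nominal=93.380 wc=[91.327,94.771] rss=0.664

Stack each dimension's contribution:
  +A: nom +18.890 → Σnom=18.890; wc +0.020/-0.220 → slack +0.020/-0.220; half-tol=0.120, Σhalf²=0.014400
  -B: nom -32.000 → Σnom=-13.110; wc +0.230/-0.230 → slack +0.250/-0.450; half-tol=0.230, Σhalf²=0.067300
  +C: nom +45.500 → Σnom=32.390; wc +0.200/-0.200 → slack +0.450/-0.650; half-tol=0.200, Σhalf²=0.107300
  +D: nom +3.900 → Σnom=36.290; wc +0.088/-0.088 → slack +0.538/-0.738; half-tol=0.088, Σhalf²=0.115044
  -E: nom -16.810 → Σnom=19.480; wc +0.205/-0.205 → slack +0.743/-0.943; half-tol=0.205, Σhalf²=0.157069
  +F: nom +46.500 → Σnom=65.980; wc +0.280/-0.430 → slack +1.023/-1.373; half-tol=0.355, Σhalf²=0.283094
  -G: nom -11.600 → Σnom=54.380; wc +0.090/-0.230 → slack +1.113/-1.603; half-tol=0.160, Σhalf²=0.308694
  +H: nom +39.000 → Σnom=93.380; wc +0.278/-0.450 → slack +1.391/-2.053; half-tol=0.364, Σhalf²=0.441190
Nominal = 93.380. Worst-case = [93.380 - 2.053, 93.380 + 1.391] = [91.327, 94.771]. RSS = √0.441190 = 0.664.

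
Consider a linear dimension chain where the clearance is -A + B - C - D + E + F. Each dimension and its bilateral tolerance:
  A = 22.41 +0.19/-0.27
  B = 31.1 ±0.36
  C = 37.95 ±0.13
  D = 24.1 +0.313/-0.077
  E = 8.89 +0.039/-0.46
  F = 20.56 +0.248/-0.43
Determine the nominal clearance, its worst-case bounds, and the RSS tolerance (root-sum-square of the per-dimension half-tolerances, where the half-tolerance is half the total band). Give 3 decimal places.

nominal=-23.910 wc=[-25.793,-22.786] rss=0.644

Stack each dimension's contribution:
  -A: nom -22.410 → Σnom=-22.410; wc +0.270/-0.190 → slack +0.270/-0.190; half-tol=0.230, Σhalf²=0.052900
  +B: nom +31.100 → Σnom=8.690; wc +0.360/-0.360 → slack +0.630/-0.550; half-tol=0.360, Σhalf²=0.182500
  -C: nom -37.950 → Σnom=-29.260; wc +0.130/-0.130 → slack +0.760/-0.680; half-tol=0.130, Σhalf²=0.199400
  -D: nom -24.100 → Σnom=-53.360; wc +0.077/-0.313 → slack +0.837/-0.993; half-tol=0.195, Σhalf²=0.237425
  +E: nom +8.890 → Σnom=-44.470; wc +0.039/-0.460 → slack +0.876/-1.453; half-tol=0.249, Σhalf²=0.299675
  +F: nom +20.560 → Σnom=-23.910; wc +0.248/-0.430 → slack +1.124/-1.883; half-tol=0.339, Σhalf²=0.414596
Nominal = -23.910. Worst-case = [-23.910 - 1.883, -23.910 + 1.124] = [-25.793, -22.786]. RSS = √0.414596 = 0.644.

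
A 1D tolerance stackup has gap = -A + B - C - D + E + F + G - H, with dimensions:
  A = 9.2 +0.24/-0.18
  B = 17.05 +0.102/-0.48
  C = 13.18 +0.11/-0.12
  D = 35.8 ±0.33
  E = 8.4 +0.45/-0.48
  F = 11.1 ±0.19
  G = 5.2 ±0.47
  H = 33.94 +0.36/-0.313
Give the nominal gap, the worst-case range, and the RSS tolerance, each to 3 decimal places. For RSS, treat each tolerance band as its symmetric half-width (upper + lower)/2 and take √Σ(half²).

Stack each dimension's contribution:
  -A: nom -9.200 → Σnom=-9.200; wc +0.180/-0.240 → slack +0.180/-0.240; half-tol=0.210, Σhalf²=0.044100
  +B: nom +17.050 → Σnom=7.850; wc +0.102/-0.480 → slack +0.282/-0.720; half-tol=0.291, Σhalf²=0.128781
  -C: nom -13.180 → Σnom=-5.330; wc +0.120/-0.110 → slack +0.402/-0.830; half-tol=0.115, Σhalf²=0.142006
  -D: nom -35.800 → Σnom=-41.130; wc +0.330/-0.330 → slack +0.732/-1.160; half-tol=0.330, Σhalf²=0.250906
  +E: nom +8.400 → Σnom=-32.730; wc +0.450/-0.480 → slack +1.182/-1.640; half-tol=0.465, Σhalf²=0.467131
  +F: nom +11.100 → Σnom=-21.630; wc +0.190/-0.190 → slack +1.372/-1.830; half-tol=0.190, Σhalf²=0.503231
  +G: nom +5.200 → Σnom=-16.430; wc +0.470/-0.470 → slack +1.842/-2.300; half-tol=0.470, Σhalf²=0.724131
  -H: nom -33.940 → Σnom=-50.370; wc +0.313/-0.360 → slack +2.155/-2.660; half-tol=0.337, Σhalf²=0.837363
Nominal = -50.370. Worst-case = [-50.370 - 2.660, -50.370 + 2.155] = [-53.030, -48.215]. RSS = √0.837363 = 0.915.

nominal=-50.370 wc=[-53.030,-48.215] rss=0.915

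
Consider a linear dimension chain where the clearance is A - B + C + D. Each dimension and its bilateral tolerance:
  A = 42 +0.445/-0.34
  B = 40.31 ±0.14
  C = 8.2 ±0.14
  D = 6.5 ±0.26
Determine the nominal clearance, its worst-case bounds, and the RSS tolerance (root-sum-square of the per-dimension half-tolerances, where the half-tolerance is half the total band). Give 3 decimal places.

nominal=16.390 wc=[15.510,17.375] rss=0.511

Stack each dimension's contribution:
  +A: nom +42.000 → Σnom=42.000; wc +0.445/-0.340 → slack +0.445/-0.340; half-tol=0.393, Σhalf²=0.154056
  -B: nom -40.310 → Σnom=1.690; wc +0.140/-0.140 → slack +0.585/-0.480; half-tol=0.140, Σhalf²=0.173656
  +C: nom +8.200 → Σnom=9.890; wc +0.140/-0.140 → slack +0.725/-0.620; half-tol=0.140, Σhalf²=0.193256
  +D: nom +6.500 → Σnom=16.390; wc +0.260/-0.260 → slack +0.985/-0.880; half-tol=0.260, Σhalf²=0.260856
Nominal = 16.390. Worst-case = [16.390 - 0.880, 16.390 + 0.985] = [15.510, 17.375]. RSS = √0.260856 = 0.511.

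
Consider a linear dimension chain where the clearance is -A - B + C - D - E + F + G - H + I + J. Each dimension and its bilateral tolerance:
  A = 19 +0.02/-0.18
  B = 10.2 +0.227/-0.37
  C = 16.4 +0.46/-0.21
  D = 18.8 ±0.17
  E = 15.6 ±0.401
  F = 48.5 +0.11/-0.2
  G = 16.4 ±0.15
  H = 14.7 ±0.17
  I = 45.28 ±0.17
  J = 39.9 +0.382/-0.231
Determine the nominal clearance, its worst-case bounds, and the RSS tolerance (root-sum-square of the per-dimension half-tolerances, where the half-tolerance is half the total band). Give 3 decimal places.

nominal=88.180 wc=[86.231,90.743] rss=0.774

Stack each dimension's contribution:
  -A: nom -19.000 → Σnom=-19.000; wc +0.180/-0.020 → slack +0.180/-0.020; half-tol=0.100, Σhalf²=0.010000
  -B: nom -10.200 → Σnom=-29.200; wc +0.370/-0.227 → slack +0.550/-0.247; half-tol=0.298, Σhalf²=0.099102
  +C: nom +16.400 → Σnom=-12.800; wc +0.460/-0.210 → slack +1.010/-0.457; half-tol=0.335, Σhalf²=0.211327
  -D: nom -18.800 → Σnom=-31.600; wc +0.170/-0.170 → slack +1.180/-0.627; half-tol=0.170, Σhalf²=0.240227
  -E: nom -15.600 → Σnom=-47.200; wc +0.401/-0.401 → slack +1.581/-1.028; half-tol=0.401, Σhalf²=0.401028
  +F: nom +48.500 → Σnom=1.300; wc +0.110/-0.200 → slack +1.691/-1.228; half-tol=0.155, Σhalf²=0.425053
  +G: nom +16.400 → Σnom=17.700; wc +0.150/-0.150 → slack +1.841/-1.378; half-tol=0.150, Σhalf²=0.447553
  -H: nom -14.700 → Σnom=3.000; wc +0.170/-0.170 → slack +2.011/-1.548; half-tol=0.170, Σhalf²=0.476453
  +I: nom +45.280 → Σnom=48.280; wc +0.170/-0.170 → slack +2.181/-1.718; half-tol=0.170, Σhalf²=0.505353
  +J: nom +39.900 → Σnom=88.180; wc +0.382/-0.231 → slack +2.563/-1.949; half-tol=0.306, Σhalf²=0.599296
Nominal = 88.180. Worst-case = [88.180 - 1.949, 88.180 + 2.563] = [86.231, 90.743]. RSS = √0.599296 = 0.774.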